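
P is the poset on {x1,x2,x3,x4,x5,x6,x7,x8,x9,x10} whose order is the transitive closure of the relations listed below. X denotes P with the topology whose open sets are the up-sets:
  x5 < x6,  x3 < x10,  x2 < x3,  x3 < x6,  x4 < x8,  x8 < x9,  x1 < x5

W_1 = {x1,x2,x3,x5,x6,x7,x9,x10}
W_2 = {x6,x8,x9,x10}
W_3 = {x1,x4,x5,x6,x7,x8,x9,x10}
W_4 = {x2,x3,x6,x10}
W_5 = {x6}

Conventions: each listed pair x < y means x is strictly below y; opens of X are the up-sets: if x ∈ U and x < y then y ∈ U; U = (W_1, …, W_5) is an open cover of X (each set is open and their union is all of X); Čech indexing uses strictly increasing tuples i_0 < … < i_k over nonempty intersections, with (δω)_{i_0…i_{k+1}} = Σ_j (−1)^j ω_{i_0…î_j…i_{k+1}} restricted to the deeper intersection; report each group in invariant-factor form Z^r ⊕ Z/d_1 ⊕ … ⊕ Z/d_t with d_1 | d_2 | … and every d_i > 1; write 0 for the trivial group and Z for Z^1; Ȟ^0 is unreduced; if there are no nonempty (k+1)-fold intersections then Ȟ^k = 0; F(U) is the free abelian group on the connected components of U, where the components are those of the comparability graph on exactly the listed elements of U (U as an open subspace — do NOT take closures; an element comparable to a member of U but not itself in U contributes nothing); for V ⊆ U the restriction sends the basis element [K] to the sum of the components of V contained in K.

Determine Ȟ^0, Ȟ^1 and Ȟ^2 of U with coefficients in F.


nerve of the cover:
  W12={x6,x9,x10} W13={x1,x5,x6,x7,x9,x10} W14={x2,x3,x6,x10} W15={x6} W23={x6,x8,x9,x10} W24={x6,x10} W25={x6} W34={x6,x10} W35={x6} W45={x6}
  W123={x6,x9,x10} W124={x6,x10} W125={x6} W134={x6,x10} W135={x6} W145={x6} W234={x6,x10} W235={x6} W245={x6} W345={x6}
  W1234={x6,x10} W1235={x6} W1245={x6} W1345={x6} W2345={x6}
  W12345={x6}
components per intersection:
  W1: {x1,x2,x3,x5,x6,x10} {x7} {x9}
  W2: {x6} {x8,x9} {x10}
  W3: {x1,x5,x6} {x4,x8,x9} {x7} {x10}
  W4: {x2,x3,x6,x10}
  W5: {x6}
  W12: {x6} {x9} {x10}
  W13: {x1,x5,x6} {x7} {x9} {x10}
  W14: {x2,x3,x6,x10}
  W15: {x6}
  W23: {x6} {x8,x9} {x10}
  W24: {x6} {x10}
  W25: {x6}
  W34: {x6} {x10}
  W35: {x6}
  W45: {x6}
  W123: {x6} {x9} {x10}
  W124: {x6} {x10}
  W125: {x6}
  W134: {x6} {x10}
  W135: {x6}
  W145: {x6}
  W234: {x6} {x10}
  W235: {x6}
  W245: {x6}
  W345: {x6}
  W1234: {x6} {x10}
  W1235: {x6}
  W1245: {x6}
  W1345: {x6}
  W2345: {x6}
  W12345: {x6}
C dims 12,19,15,6; δ0: rk 9, SNF 1^9; δ1: rk 10, SNF 1^10; δ2: rk 5, SNF 1^5
Ȟ^0 = (12 − 9) − 0 = 3, so Ȟ^0 ≅ Z^3
Ȟ^1 = (19 − 10) − 9 = 0, so Ȟ^1 ≅ 0
Ȟ^2 = (15 − 5) − 10 = 0, so Ȟ^2 ≅ 0

Ȟ^0 = Z^3,  Ȟ^1 = 0,  Ȟ^2 = 0


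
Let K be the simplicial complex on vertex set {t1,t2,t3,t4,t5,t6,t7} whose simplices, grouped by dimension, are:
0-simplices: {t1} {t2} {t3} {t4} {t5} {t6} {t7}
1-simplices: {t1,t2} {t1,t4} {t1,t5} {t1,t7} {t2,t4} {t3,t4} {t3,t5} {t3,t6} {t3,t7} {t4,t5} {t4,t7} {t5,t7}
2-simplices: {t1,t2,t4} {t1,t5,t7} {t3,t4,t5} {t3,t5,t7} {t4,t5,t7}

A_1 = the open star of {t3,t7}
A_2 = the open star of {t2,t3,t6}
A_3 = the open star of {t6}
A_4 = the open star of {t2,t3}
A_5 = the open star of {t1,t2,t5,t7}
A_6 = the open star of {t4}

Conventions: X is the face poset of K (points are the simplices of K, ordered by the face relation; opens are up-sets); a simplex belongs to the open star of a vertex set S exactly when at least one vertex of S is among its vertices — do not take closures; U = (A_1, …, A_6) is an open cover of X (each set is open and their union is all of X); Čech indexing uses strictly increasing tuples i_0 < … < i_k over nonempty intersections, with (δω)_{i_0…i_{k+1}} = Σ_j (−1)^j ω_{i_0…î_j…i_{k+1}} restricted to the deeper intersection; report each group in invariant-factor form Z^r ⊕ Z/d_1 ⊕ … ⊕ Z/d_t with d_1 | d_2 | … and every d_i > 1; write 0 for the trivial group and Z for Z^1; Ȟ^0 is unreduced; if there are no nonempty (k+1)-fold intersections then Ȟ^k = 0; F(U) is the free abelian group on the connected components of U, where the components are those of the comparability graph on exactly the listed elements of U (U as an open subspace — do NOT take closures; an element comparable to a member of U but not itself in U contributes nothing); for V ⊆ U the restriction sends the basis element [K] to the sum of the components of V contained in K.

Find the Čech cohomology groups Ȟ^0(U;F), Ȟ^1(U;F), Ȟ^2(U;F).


nonempty overlaps:
  A1={{t3},{t7},{t1,t7},{t3,t4},{t3,t5},{t3,t6},{t3,t7},{t4,t7},{t5,t7},{t1,t5,t7},{t3,t4,t5},{t3,t5,t7},{t4,t5,t7}} A2={{t2},{t3},{t6},{t1,t2},{t2,t4},{t3,t4},{t3,t5},{t3,t6},{t3,t7},{t1,t2,t4},{t3,t4,t5},{t3,t5,t7}} A3={{t6},{t3,t6}} A4={{t2},{t3},{t1,t2},{t2,t4},{t3,t4},{t3,t5},{t3,t6},{t3,t7},{t1,t2,t4},{t3,t4,t5},{t3,t5,t7}} A5={{t1},{t2},{t5},{t7},{t1,t2},{t1,t4},{t1,t5},{t1,t7},{t2,t4},{t3,t5},{t3,t7},{t4,t5},{t4,t7},{t5,t7},{t1,t2,t4},{t1,t5,t7},{t3,t4,t5},{t3,t5,t7},{t4,t5,t7}} A6={{t4},{t1,t4},{t2,t4},{t3,t4},{t4,t5},{t4,t7},{t1,t2,t4},{t3,t4,t5},{t4,t5,t7}}
  A12={{t3},{t3,t4},{t3,t5},{t3,t6},{t3,t7},{t3,t4,t5},{t3,t5,t7}} A13={{t3,t6}} A14={{t3},{t3,t4},{t3,t5},{t3,t6},{t3,t7},{t3,t4,t5},{t3,t5,t7}} A15={{t7},{t1,t7},{t3,t5},{t3,t7},{t4,t7},{t5,t7},{t1,t5,t7},{t3,t4,t5},{t3,t5,t7},{t4,t5,t7}} A16={{t3,t4},{t4,t7},{t3,t4,t5},{t4,t5,t7}} A23={{t6},{t3,t6}} A24={{t2},{t3},{t1,t2},{t2,t4},{t3,t4},{t3,t5},{t3,t6},{t3,t7},{t1,t2,t4},{t3,t4,t5},{t3,t5,t7}} A25={{t2},{t1,t2},{t2,t4},{t3,t5},{t3,t7},{t1,t2,t4},{t3,t4,t5},{t3,t5,t7}} A26={{t2,t4},{t3,t4},{t1,t2,t4},{t3,t4,t5}} A34={{t3,t6}} A45={{t2},{t1,t2},{t2,t4},{t3,t5},{t3,t7},{t1,t2,t4},{t3,t4,t5},{t3,t5,t7}} A46={{t2,t4},{t3,t4},{t1,t2,t4},{t3,t4,t5}} A56={{t1,t4},{t2,t4},{t4,t5},{t4,t7},{t1,t2,t4},{t3,t4,t5},{t4,t5,t7}}
  A123={{t3,t6}} A124={{t3},{t3,t4},{t3,t5},{t3,t6},{t3,t7},{t3,t4,t5},{t3,t5,t7}} A125={{t3,t5},{t3,t7},{t3,t4,t5},{t3,t5,t7}} A126={{t3,t4},{t3,t4,t5}} A134={{t3,t6}} A145={{t3,t5},{t3,t7},{t3,t4,t5},{t3,t5,t7}} A146={{t3,t4},{t3,t4,t5}} A156={{t4,t7},{t3,t4,t5},{t4,t5,t7}} A234={{t3,t6}} A245={{t2},{t1,t2},{t2,t4},{t3,t5},{t3,t7},{t1,t2,t4},{t3,t4,t5},{t3,t5,t7}} A246={{t2,t4},{t3,t4},{t1,t2,t4},{t3,t4,t5}} A256={{t2,t4},{t1,t2,t4},{t3,t4,t5}} A456={{t2,t4},{t1,t2,t4},{t3,t4,t5}}
  A1234={{t3,t6}} A1245={{t3,t5},{t3,t7},{t3,t4,t5},{t3,t5,t7}} A1246={{t3,t4},{t3,t4,t5}} A1256={{t3,t4,t5}} A1456={{t3,t4,t5}} A2456={{t2,t4},{t1,t2,t4},{t3,t4,t5}}
  A12456={{t3,t4,t5}}
components per intersection:
  A1: {{t3},{t7},{t1,t7},{t3,t4},{t3,t5},{t3,t6},{t3,t7},{t4,t7},{t5,t7},{t1,t5,t7},{t3,t4,t5},{t3,t5,t7},{t4,t5,t7}}
  A2: {{t2},{t1,t2},{t2,t4},{t1,t2,t4}} {{t3},{t6},{t3,t4},{t3,t5},{t3,t6},{t3,t7},{t3,t4,t5},{t3,t5,t7}}
  A3: {{t6},{t3,t6}}
  A4: {{t2},{t1,t2},{t2,t4},{t1,t2,t4}} {{t3},{t3,t4},{t3,t5},{t3,t6},{t3,t7},{t3,t4,t5},{t3,t5,t7}}
  A5: {{t1},{t2},{t5},{t7},{t1,t2},{t1,t4},{t1,t5},{t1,t7},{t2,t4},{t3,t5},{t3,t7},{t4,t5},{t4,t7},{t5,t7},{t1,t2,t4},{t1,t5,t7},{t3,t4,t5},{t3,t5,t7},{t4,t5,t7}}
  A6: {{t4},{t1,t4},{t2,t4},{t3,t4},{t4,t5},{t4,t7},{t1,t2,t4},{t3,t4,t5},{t4,t5,t7}}
  A12: {{t3},{t3,t4},{t3,t5},{t3,t6},{t3,t7},{t3,t4,t5},{t3,t5,t7}}
  A13: {{t3,t6}}
  A14: {{t3},{t3,t4},{t3,t5},{t3,t6},{t3,t7},{t3,t4,t5},{t3,t5,t7}}
  A15: {{t7},{t1,t7},{t3,t5},{t3,t7},{t4,t7},{t5,t7},{t1,t5,t7},{t3,t4,t5},{t3,t5,t7},{t4,t5,t7}}
  A16: {{t3,t4},{t3,t4,t5}} {{t4,t7},{t4,t5,t7}}
  A23: {{t6},{t3,t6}}
  A24: {{t2},{t1,t2},{t2,t4},{t1,t2,t4}} {{t3},{t3,t4},{t3,t5},{t3,t6},{t3,t7},{t3,t4,t5},{t3,t5,t7}}
  A25: {{t2},{t1,t2},{t2,t4},{t1,t2,t4}} {{t3,t5},{t3,t7},{t3,t4,t5},{t3,t5,t7}}
  A26: {{t2,t4},{t1,t2,t4}} {{t3,t4},{t3,t4,t5}}
  A34: {{t3,t6}}
  A45: {{t2},{t1,t2},{t2,t4},{t1,t2,t4}} {{t3,t5},{t3,t7},{t3,t4,t5},{t3,t5,t7}}
  A46: {{t2,t4},{t1,t2,t4}} {{t3,t4},{t3,t4,t5}}
  A56: {{t1,t4},{t2,t4},{t1,t2,t4}} {{t4,t5},{t4,t7},{t3,t4,t5},{t4,t5,t7}}
  A123: {{t3,t6}}
  A124: {{t3},{t3,t4},{t3,t5},{t3,t6},{t3,t7},{t3,t4,t5},{t3,t5,t7}}
  A125: {{t3,t5},{t3,t7},{t3,t4,t5},{t3,t5,t7}}
  A126: {{t3,t4},{t3,t4,t5}}
  A134: {{t3,t6}}
  A145: {{t3,t5},{t3,t7},{t3,t4,t5},{t3,t5,t7}}
  A146: {{t3,t4},{t3,t4,t5}}
  A156: {{t4,t7},{t4,t5,t7}} {{t3,t4,t5}}
  A234: {{t3,t6}}
  A245: {{t2},{t1,t2},{t2,t4},{t1,t2,t4}} {{t3,t5},{t3,t7},{t3,t4,t5},{t3,t5,t7}}
  A246: {{t2,t4},{t1,t2,t4}} {{t3,t4},{t3,t4,t5}}
  A256: {{t2,t4},{t1,t2,t4}} {{t3,t4,t5}}
  A456: {{t2,t4},{t1,t2,t4}} {{t3,t4,t5}}
  A1234: {{t3,t6}}
  A1245: {{t3,t5},{t3,t7},{t3,t4,t5},{t3,t5,t7}}
  A1246: {{t3,t4},{t3,t4,t5}}
  A1256: {{t3,t4,t5}}
  A1456: {{t3,t4,t5}}
  A2456: {{t2,t4},{t1,t2,t4}} {{t3,t4,t5}}
  A12456: {{t3,t4,t5}}
C dims 8,20,18,7; δ0: rk 7, SNF 1^7; δ1: rk 12, SNF 1^12; δ2: rk 6, SNF 1^6
degree 0: 8−7−0 = 1 → Ȟ^0 ≅ Z
degree 1: 20−12−7 = 1 → Ȟ^1 ≅ Z
degree 2: 18−6−12 = 0 → Ȟ^2 ≅ 0

Ȟ^0 ≅ Z,  Ȟ^1 ≅ Z,  Ȟ^2 ≅ 0


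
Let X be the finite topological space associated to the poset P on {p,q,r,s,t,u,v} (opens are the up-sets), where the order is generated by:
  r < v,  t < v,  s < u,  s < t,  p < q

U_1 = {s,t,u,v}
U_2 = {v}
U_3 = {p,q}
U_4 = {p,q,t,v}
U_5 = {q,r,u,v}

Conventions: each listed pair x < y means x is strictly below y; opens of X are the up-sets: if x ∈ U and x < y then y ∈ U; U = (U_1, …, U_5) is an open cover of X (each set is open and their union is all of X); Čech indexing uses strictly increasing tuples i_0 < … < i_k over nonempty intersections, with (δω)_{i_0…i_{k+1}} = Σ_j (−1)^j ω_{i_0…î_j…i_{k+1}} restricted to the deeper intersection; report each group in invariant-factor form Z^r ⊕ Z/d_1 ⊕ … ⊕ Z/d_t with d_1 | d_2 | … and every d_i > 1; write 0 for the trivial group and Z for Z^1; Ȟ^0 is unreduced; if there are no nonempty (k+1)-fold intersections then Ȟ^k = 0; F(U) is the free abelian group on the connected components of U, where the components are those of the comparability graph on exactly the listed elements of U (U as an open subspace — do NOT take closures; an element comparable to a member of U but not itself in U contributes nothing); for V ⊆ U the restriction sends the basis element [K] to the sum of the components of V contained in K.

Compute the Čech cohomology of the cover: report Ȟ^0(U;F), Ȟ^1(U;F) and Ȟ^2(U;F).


cover nerve:
  U12={v} U14={t,v} U15={u,v} U24={v} U25={v} U34={p,q} U35={q} U45={q,v}
  U124={v} U125={v} U145={v} U245={v} U345={q}
  U1245={v}
components per intersection:
  U1: {s,t,u,v}
  U2: {v}
  U3: {p,q}
  U4: {p,q} {t,v}
  U5: {q} {r,v} {u}
  U12: {v}
  U14: {t,v}
  U15: {u} {v}
  U24: {v}
  U25: {v}
  U34: {p,q}
  U35: {q}
  U45: {q} {v}
  U124: {v}
  U125: {v}
  U145: {v}
  U245: {v}
  U345: {q}
  U1245: {v}
C dims 8,10,5,1; δ0: rk 6, SNF 1^6; δ1: rk 4, SNF 1^4; δ2: rk 1, SNF 1^1
Ȟ^0: (8−6)−0=2 ⇒ Z^2
Ȟ^1: (10−4)−6=0 ⇒ 0
Ȟ^2: (5−1)−4=0 ⇒ 0

Ȟ^0 ≅ Z^2; Ȟ^1 ≅ 0; Ȟ^2 ≅ 0


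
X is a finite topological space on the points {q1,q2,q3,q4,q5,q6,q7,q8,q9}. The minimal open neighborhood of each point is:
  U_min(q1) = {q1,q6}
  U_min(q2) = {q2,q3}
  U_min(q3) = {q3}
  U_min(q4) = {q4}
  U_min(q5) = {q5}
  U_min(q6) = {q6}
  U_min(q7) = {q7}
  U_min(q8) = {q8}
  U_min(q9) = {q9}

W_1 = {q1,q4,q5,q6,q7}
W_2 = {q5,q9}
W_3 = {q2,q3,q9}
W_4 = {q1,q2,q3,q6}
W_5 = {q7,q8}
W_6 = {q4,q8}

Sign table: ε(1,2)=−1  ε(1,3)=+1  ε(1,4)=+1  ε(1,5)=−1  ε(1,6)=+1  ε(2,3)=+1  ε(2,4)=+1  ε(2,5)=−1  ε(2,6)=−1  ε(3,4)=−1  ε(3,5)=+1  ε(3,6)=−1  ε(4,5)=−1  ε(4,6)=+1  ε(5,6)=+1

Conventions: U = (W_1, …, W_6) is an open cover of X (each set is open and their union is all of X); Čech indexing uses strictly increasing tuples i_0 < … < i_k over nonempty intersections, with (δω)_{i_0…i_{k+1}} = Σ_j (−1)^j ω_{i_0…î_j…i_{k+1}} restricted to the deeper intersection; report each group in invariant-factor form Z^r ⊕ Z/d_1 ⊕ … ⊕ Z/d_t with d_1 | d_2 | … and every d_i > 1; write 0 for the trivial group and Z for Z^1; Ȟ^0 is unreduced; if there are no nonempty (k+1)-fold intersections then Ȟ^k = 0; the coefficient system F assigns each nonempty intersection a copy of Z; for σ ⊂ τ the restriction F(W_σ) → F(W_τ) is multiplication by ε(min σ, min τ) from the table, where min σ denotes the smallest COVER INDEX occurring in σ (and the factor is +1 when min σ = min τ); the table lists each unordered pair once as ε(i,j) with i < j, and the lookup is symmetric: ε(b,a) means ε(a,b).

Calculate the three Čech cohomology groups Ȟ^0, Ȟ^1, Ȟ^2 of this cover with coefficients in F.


cover nerve:
  W12={q5} W14={q1,q6} W15={q7} W16={q4} W23={q9} W34={q2,q3} W56={q8}
C dims 6,7; δ0: rk 6, SNF 1^5·2
Ȟ^0: (6−6)−0=0 ⇒ 0
Ȟ^1: (7−0)−6=1 plus torsion [2] ⇒ Z ⊕ Z/2
Ȟ^2: (0−0)−0=0 ⇒ 0

Ȟ^0 = 0,  Ȟ^1 = Z ⊕ Z/2,  Ȟ^2 = 0


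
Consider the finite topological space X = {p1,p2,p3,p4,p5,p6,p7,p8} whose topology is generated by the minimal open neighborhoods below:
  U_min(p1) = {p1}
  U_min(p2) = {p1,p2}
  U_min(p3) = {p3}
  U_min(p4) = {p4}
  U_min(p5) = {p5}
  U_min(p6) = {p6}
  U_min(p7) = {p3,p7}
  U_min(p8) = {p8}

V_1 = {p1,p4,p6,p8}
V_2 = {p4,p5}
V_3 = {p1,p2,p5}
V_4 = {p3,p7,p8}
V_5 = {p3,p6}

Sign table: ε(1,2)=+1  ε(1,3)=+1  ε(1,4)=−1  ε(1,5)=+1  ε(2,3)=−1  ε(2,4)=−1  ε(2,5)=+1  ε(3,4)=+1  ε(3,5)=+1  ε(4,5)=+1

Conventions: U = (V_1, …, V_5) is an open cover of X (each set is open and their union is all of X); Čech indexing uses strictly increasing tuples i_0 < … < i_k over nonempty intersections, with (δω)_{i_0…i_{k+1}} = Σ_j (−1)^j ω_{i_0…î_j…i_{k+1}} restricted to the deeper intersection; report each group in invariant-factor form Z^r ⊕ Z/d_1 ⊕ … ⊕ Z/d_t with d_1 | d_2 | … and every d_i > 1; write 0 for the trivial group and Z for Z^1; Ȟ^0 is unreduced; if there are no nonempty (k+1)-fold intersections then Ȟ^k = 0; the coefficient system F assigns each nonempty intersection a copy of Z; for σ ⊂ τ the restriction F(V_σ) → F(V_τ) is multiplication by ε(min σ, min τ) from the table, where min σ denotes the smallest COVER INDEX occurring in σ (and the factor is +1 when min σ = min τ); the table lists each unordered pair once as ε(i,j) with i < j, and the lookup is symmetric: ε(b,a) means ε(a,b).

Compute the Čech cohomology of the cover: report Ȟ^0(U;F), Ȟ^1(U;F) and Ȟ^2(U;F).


Ȟ^0 = 0, Ȟ^1 = Z ⊕ Z/2 and Ȟ^2 = 0

nonempty overlaps:
  V12={p4} V13={p1} V14={p8} V15={p6} V23={p5} V45={p3}
C dims 5,6; δ0: rk 5, SNF 1^4·2
degree 0: 5−5−0 = 0 → Ȟ^0 ≅ 0
degree 1: 6−0−5 = 1 plus torsion [2] → Ȟ^1 ≅ Z ⊕ Z/2
degree 2: 0−0−0 = 0 → Ȟ^2 ≅ 0


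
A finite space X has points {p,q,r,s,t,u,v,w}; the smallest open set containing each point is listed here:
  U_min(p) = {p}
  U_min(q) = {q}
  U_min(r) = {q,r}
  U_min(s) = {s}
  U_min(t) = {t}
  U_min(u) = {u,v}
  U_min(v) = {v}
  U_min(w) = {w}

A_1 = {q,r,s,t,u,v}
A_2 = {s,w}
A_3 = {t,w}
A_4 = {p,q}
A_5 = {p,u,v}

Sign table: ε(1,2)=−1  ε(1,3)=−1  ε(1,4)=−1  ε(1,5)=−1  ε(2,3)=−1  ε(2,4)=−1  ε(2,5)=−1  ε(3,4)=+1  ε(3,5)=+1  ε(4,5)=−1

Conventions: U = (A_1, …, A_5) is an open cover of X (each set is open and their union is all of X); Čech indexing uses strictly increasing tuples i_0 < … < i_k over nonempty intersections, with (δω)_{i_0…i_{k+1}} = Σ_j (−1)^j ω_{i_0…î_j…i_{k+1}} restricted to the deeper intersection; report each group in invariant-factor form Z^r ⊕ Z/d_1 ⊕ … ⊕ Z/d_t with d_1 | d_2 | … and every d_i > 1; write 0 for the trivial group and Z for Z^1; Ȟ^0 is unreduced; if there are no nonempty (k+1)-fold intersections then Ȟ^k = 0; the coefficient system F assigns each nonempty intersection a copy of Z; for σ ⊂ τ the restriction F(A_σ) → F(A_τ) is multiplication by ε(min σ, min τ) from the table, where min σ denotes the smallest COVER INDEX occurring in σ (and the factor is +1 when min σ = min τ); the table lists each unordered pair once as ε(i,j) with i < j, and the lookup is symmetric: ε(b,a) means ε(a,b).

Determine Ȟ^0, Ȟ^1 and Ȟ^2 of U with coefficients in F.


nerve of the cover:
  A12={s} A13={t} A14={q} A15={u,v} A23={w} A45={p}
C dims 5,6; δ0: rk 5, SNF 1^4·2
Ȟ^0 = (5 − 5) − 0 = 0, so Ȟ^0 ≅ 0
Ȟ^1 = (6 − 0) − 5 = 1 plus torsion [2], so Ȟ^1 ≅ Z ⊕ Z/2
Ȟ^2 = (0 − 0) − 0 = 0, so Ȟ^2 ≅ 0

Ȟ^0 ≅ 0, Ȟ^1 ≅ Z ⊕ Z/2, Ȟ^2 ≅ 0


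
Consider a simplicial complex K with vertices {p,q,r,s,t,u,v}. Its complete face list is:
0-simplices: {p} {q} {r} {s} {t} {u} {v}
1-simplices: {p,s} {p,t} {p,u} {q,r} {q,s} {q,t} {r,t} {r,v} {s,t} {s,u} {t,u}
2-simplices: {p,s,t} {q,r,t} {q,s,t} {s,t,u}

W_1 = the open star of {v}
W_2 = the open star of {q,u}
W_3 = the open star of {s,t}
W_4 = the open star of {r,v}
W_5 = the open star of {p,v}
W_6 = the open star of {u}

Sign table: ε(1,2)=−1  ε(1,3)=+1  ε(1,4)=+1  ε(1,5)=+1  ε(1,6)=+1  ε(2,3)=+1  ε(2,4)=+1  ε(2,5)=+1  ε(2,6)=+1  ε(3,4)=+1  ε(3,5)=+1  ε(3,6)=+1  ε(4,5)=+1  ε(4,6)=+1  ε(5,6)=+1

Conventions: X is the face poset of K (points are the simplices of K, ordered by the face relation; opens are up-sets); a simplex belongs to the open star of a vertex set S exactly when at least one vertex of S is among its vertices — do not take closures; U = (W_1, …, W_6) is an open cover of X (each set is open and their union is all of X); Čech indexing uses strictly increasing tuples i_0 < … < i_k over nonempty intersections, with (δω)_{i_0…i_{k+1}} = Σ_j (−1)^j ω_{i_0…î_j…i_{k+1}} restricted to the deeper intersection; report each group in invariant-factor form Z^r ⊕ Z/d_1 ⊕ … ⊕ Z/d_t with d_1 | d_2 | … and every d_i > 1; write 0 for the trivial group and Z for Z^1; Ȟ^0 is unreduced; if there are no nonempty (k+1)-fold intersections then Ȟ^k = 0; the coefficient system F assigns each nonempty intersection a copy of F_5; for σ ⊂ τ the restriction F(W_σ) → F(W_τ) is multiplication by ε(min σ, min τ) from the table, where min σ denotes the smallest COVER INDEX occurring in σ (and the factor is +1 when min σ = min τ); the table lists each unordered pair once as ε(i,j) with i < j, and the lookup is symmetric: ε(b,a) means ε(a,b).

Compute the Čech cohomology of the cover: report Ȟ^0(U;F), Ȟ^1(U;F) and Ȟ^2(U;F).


Ȟ^0(U;F) ≅ Z/5, Ȟ^1(U;F) ≅ Z/5 ⊕ Z/5 and Ȟ^2(U;F) ≅ 0

nerve simplices:
  W1={{v},{r,v}} W2={{q},{u},{p,u},{q,r},{q,s},{q,t},{s,u},{t,u},{q,r,t},{q,s,t},{s,t,u}} W3={{s},{t},{p,s},{p,t},{q,s},{q,t},{r,t},{s,t},{s,u},{t,u},{p,s,t},{q,r,t},{q,s,t},{s,t,u}} W4={{r},{v},{q,r},{r,t},{r,v},{q,r,t}} W5={{p},{v},{p,s},{p,t},{p,u},{r,v},{p,s,t}} W6={{u},{p,u},{s,u},{t,u},{s,t,u}}
  W14={{v},{r,v}} W15={{v},{r,v}} W23={{q,s},{q,t},{s,u},{t,u},{q,r,t},{q,s,t},{s,t,u}} W24={{q,r},{q,r,t}} W25={{p,u}} W26={{u},{p,u},{s,u},{t,u},{s,t,u}} W34={{r,t},{q,r,t}} W35={{p,s},{p,t},{p,s,t}} W36={{s,u},{t,u},{s,t,u}} W45={{v},{r,v}} W56={{p,u}}
  W145={{v},{r,v}} W234={{q,r,t}} W236={{s,u},{t,u},{s,t,u}} W256={{p,u}}
C dims 6,11,4; δ0: rk_F5 5; δ1: rk_F5 4
degree 0: 6−5−0 = 1 → Ȟ^0 ≅ Z/5
degree 1: 11−4−5 = 2 → Ȟ^1 ≅ Z/5 ⊕ Z/5
degree 2: 4−0−4 = 0 → Ȟ^2 ≅ 0


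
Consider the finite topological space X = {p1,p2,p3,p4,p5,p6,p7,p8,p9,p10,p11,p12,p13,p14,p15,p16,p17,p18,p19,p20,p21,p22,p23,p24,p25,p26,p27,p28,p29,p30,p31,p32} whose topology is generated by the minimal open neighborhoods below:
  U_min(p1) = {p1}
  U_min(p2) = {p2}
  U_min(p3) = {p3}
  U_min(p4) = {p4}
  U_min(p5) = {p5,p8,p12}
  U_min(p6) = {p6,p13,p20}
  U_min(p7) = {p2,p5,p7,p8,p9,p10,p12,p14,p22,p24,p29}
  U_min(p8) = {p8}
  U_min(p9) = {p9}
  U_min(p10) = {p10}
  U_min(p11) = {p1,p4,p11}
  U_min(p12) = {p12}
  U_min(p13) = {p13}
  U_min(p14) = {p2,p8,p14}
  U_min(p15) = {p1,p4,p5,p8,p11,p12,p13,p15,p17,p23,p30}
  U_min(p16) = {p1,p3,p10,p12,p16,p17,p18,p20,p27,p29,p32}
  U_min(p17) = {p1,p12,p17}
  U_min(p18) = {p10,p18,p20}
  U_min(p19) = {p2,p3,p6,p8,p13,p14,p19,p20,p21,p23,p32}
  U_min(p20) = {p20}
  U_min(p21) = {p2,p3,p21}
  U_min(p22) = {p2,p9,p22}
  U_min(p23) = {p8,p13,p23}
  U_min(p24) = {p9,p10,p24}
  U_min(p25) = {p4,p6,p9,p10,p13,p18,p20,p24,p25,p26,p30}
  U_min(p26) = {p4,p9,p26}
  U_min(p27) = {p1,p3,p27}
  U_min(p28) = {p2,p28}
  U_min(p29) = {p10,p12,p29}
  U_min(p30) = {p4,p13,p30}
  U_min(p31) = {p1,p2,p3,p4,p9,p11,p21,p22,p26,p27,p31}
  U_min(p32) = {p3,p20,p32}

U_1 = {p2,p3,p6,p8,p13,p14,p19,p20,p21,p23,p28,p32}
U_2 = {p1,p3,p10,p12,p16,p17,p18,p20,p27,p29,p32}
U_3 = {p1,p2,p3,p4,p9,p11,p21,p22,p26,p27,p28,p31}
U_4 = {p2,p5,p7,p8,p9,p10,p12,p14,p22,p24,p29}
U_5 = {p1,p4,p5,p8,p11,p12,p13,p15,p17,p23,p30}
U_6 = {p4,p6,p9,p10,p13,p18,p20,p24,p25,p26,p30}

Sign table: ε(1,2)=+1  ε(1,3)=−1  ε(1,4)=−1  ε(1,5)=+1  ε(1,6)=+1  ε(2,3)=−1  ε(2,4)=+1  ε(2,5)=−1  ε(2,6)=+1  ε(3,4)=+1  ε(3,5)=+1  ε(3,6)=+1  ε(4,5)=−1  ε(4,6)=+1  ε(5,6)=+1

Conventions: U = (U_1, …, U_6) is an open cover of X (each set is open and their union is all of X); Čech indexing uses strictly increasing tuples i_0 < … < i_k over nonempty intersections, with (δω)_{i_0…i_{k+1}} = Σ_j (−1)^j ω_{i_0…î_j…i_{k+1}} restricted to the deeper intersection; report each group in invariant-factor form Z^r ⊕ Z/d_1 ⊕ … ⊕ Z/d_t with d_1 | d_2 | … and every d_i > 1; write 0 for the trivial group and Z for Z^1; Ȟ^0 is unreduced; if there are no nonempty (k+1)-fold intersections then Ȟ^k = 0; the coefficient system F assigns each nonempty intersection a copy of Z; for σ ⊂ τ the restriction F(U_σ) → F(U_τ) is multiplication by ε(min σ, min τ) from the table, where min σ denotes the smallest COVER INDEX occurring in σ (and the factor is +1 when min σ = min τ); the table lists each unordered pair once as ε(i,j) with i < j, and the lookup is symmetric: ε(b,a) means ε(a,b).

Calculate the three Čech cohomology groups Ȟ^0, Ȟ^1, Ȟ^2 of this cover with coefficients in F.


Ȟ^0 ≅ 0,  Ȟ^1 ≅ Z/2,  Ȟ^2 ≅ Z

nonempty overlaps:
  U12={p3,p20,p32} U13={p2,p3,p21,p28} U14={p2,p8,p14} U15={p8,p13,p23} U16={p6,p13,p20} U23={p1,p3,p27} U24={p10,p12,p29} U25={p1,p12,p17} U26={p10,p18,p20} U34={p2,p9,p22} U35={p1,p4,p11} U36={p4,p9,p26} U45={p5,p8,p12} U46={p9,p10,p24} U56={p4,p13,p30}
  U123={p3} U126={p20} U134={p2} U145={p8} U156={p13} U235={p1} U245={p12} U246={p10} U346={p9} U356={p4}
C dims 6,15,10; δ0: rk 6, SNF 1^5·2; δ1: rk 9, SNF 1^9
degree 0: 6−6−0 = 0 → Ȟ^0 ≅ 0
degree 1: 15−9−6 = 0 plus torsion [2] → Ȟ^1 ≅ Z/2
degree 2: 10−0−9 = 1 → Ȟ^2 ≅ Z


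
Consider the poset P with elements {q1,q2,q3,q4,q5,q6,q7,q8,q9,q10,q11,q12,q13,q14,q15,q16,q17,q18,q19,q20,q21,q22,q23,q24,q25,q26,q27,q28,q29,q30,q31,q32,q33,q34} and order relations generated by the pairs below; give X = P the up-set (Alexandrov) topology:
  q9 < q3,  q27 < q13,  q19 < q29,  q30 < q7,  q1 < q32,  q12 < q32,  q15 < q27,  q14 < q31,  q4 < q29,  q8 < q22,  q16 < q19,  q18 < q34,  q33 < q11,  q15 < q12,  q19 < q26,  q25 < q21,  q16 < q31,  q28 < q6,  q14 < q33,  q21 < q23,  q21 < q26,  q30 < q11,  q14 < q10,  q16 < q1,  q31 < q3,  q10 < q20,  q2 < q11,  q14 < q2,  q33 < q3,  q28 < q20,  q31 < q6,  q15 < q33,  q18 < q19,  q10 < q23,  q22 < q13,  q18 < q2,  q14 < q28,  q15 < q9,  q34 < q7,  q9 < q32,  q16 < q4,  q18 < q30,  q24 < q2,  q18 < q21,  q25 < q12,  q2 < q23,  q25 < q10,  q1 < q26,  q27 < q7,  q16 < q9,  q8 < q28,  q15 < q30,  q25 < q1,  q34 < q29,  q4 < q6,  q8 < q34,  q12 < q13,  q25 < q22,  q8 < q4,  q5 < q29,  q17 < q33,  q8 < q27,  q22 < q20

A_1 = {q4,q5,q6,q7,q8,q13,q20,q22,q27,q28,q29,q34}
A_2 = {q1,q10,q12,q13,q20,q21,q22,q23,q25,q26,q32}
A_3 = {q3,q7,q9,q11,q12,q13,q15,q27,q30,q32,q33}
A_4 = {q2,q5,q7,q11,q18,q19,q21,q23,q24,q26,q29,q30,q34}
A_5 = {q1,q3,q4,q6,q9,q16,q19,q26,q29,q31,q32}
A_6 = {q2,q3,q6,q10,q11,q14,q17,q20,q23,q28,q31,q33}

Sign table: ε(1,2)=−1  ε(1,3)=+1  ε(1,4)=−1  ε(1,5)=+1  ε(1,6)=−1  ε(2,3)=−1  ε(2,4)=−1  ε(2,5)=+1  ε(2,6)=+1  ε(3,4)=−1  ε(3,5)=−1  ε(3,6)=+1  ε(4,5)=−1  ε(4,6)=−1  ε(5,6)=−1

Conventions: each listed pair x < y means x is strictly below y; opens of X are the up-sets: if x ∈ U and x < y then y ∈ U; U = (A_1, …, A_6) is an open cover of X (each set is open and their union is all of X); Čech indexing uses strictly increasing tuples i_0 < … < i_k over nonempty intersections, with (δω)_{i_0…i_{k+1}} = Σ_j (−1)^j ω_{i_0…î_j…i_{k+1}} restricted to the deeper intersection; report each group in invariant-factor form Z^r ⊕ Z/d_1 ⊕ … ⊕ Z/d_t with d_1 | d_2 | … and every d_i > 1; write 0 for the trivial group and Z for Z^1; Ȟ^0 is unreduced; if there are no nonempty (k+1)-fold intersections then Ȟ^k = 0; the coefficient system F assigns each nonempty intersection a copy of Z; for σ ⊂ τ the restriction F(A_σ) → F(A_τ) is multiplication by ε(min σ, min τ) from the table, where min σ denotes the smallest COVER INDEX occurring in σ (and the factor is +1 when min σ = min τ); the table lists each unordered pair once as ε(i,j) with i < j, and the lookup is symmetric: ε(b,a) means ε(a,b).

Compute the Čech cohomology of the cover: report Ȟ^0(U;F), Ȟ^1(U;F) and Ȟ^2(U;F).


Ȟ^0(U;F) ≅ 0, Ȟ^1(U;F) ≅ Z/2, Ȟ^2(U;F) ≅ Z

nonempty intersections:
  A12={q13,q20,q22} A13={q7,q13,q27} A14={q5,q7,q29,q34} A15={q4,q6,q29} A16={q6,q20,q28} A23={q12,q13,q32} A24={q21,q23,q26} A25={q1,q26,q32} A26={q10,q20,q23} A34={q7,q11,q30} A35={q3,q9,q32} A36={q3,q11,q33} A45={q19,q26,q29} A46={q2,q11,q23} A56={q3,q6,q31}
  A123={q13} A126={q20} A134={q7} A145={q29} A156={q6} A235={q32} A245={q26} A246={q23} A346={q11} A356={q3}
C dims 6,15,10; δ0: rk 6, SNF 1^5·2; δ1: rk 9, SNF 1^9
Ȟ^0: (6−6)−0=0 ⇒ 0
Ȟ^1: (15−9)−6=0 plus torsion [2] ⇒ Z/2
Ȟ^2: (10−0)−9=1 ⇒ Z


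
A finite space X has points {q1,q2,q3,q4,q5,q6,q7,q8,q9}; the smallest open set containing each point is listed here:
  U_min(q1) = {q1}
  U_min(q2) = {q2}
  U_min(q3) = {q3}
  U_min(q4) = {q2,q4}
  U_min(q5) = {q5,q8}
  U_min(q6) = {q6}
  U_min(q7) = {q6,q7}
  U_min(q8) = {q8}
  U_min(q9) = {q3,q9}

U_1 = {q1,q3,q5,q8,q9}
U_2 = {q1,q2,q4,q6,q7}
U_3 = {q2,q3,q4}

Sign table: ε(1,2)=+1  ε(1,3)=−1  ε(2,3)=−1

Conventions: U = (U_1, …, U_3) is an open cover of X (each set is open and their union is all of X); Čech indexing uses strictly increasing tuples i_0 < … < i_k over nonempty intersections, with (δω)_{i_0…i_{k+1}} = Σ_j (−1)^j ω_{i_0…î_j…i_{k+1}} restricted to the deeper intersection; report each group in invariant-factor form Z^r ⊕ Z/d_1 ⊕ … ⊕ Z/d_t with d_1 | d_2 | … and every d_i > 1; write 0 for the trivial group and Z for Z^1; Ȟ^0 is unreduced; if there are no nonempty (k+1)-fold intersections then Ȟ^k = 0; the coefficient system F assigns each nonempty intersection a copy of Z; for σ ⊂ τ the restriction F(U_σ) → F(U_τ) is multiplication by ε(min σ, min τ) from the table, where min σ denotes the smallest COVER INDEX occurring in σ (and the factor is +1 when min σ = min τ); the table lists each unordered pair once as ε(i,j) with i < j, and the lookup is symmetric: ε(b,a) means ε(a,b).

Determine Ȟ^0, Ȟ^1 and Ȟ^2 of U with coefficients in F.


Ȟ^0 = Z, Ȟ^1 = Z and Ȟ^2 = 0

nonempty overlaps:
  U12={q1} U13={q3} U23={q2,q4}
C dims 3,3; δ0: rk 2, SNF 1^2
degree 0: 3−2−0 = 1 → Ȟ^0 ≅ Z
degree 1: 3−0−2 = 1 → Ȟ^1 ≅ Z
degree 2: 0−0−0 = 0 → Ȟ^2 ≅ 0


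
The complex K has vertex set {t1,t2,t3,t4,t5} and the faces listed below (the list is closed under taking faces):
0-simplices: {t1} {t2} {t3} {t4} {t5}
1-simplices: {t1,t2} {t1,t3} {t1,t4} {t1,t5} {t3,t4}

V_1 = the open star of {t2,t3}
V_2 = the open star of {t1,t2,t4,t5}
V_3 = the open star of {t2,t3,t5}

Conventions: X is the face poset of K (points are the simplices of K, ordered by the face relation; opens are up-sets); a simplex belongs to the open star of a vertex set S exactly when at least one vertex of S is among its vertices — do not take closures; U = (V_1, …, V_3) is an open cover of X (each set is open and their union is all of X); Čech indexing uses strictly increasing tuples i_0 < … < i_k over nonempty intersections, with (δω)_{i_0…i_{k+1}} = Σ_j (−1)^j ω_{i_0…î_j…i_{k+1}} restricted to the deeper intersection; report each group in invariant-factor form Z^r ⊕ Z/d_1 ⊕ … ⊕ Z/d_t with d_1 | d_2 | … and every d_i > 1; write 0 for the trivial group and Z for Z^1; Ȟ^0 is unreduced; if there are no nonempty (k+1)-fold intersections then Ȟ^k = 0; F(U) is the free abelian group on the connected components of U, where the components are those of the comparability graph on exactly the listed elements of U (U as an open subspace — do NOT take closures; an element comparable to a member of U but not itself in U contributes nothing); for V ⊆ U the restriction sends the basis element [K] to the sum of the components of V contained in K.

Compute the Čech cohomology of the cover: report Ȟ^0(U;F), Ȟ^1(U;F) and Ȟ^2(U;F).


intersection data:
  V1={{t2},{t3},{t1,t2},{t1,t3},{t3,t4}} V2={{t1},{t2},{t4},{t5},{t1,t2},{t1,t3},{t1,t4},{t1,t5},{t3,t4}} V3={{t2},{t3},{t5},{t1,t2},{t1,t3},{t1,t5},{t3,t4}}
  V12={{t2},{t1,t2},{t1,t3},{t3,t4}} V13={{t2},{t3},{t1,t2},{t1,t3},{t3,t4}} V23={{t2},{t5},{t1,t2},{t1,t3},{t1,t5},{t3,t4}}
  V123={{t2},{t1,t2},{t1,t3},{t3,t4}}
components per intersection:
  V1: {{t2},{t1,t2}} {{t3},{t1,t3},{t3,t4}}
  V2: {{t1},{t2},{t4},{t5},{t1,t2},{t1,t3},{t1,t4},{t1,t5},{t3,t4}}
  V3: {{t2},{t1,t2}} {{t3},{t1,t3},{t3,t4}} {{t5},{t1,t5}}
  V12: {{t2},{t1,t2}} {{t1,t3}} {{t3,t4}}
  V13: {{t2},{t1,t2}} {{t3},{t1,t3},{t3,t4}}
  V23: {{t2},{t1,t2}} {{t5},{t1,t5}} {{t1,t3}} {{t3,t4}}
  V123: {{t2},{t1,t2}} {{t1,t3}} {{t3,t4}}
C dims 6,9,3; δ0: rk 5, SNF 1^5; δ1: rk 3, SNF 1^3
Ȟ^0 = (6 − 5) − 0 = 1, so Ȟ^0 ≅ Z
Ȟ^1 = (9 − 3) − 5 = 1, so Ȟ^1 ≅ Z
Ȟ^2 = (3 − 0) − 3 = 0, so Ȟ^2 ≅ 0

Ȟ^0 ≅ Z; Ȟ^1 ≅ Z; Ȟ^2 ≅ 0


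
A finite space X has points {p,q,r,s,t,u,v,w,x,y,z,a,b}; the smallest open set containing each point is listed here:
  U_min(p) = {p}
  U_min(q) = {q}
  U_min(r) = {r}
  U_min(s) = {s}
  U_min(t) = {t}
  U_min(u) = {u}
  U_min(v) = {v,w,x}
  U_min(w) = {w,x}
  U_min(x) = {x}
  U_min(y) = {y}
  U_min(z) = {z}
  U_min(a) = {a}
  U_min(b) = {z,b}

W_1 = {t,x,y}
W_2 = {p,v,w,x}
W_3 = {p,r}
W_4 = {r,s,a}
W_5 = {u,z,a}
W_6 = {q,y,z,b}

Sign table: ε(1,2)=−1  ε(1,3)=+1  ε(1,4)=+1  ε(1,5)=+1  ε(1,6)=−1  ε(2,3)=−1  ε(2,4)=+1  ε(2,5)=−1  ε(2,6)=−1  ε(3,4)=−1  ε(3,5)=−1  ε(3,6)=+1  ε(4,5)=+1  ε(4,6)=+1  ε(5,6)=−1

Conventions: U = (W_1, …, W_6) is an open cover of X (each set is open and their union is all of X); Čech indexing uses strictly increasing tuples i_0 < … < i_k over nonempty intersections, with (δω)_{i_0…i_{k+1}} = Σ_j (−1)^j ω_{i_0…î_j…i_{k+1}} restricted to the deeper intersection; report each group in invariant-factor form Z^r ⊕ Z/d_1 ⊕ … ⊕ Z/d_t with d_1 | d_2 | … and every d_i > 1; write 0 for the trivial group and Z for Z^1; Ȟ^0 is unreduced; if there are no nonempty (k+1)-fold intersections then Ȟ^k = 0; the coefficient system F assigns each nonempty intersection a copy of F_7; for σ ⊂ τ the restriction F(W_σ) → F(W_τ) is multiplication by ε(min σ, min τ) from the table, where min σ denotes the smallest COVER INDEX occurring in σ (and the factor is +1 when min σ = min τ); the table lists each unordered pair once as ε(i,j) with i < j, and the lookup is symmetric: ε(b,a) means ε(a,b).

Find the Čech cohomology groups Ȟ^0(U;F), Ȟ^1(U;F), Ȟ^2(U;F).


Ȟ^0(U;F) ≅ 0,  Ȟ^1(U;F) ≅ 0,  Ȟ^2(U;F) ≅ 0

nonempty overlaps:
  W12={x} W16={y} W23={p} W34={r} W45={a} W56={z}
C dims 6,6; δ0: rk_F7 6
degree 0: 6−6−0 = 0 → Ȟ^0 ≅ 0
degree 1: 6−0−6 = 0 → Ȟ^1 ≅ 0
degree 2: 0−0−0 = 0 → Ȟ^2 ≅ 0


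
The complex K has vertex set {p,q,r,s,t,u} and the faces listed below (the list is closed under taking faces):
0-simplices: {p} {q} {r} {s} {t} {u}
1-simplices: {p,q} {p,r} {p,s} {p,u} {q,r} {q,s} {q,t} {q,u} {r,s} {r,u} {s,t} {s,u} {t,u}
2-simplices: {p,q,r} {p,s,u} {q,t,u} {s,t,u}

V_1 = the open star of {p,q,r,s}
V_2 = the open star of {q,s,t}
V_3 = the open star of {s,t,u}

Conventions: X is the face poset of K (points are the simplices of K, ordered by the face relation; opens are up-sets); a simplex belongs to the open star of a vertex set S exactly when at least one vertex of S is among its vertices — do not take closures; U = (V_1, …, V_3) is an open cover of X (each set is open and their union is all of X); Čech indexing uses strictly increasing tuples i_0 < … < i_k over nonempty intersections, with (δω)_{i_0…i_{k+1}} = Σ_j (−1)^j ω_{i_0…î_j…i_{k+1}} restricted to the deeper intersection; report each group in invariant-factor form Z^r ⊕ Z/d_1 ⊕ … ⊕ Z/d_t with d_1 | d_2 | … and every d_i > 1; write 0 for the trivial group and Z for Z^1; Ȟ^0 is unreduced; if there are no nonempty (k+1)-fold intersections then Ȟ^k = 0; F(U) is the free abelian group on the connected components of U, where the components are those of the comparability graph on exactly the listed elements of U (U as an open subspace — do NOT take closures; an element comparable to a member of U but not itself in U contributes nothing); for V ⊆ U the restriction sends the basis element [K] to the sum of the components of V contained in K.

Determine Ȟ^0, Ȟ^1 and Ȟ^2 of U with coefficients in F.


cover nerve:
  V1={{p},{q},{r},{s},{p,q},{p,r},{p,s},{p,u},{q,r},{q,s},{q,t},{q,u},{r,s},{r,u},{s,t},{s,u},{p,q,r},{p,s,u},{q,t,u},{s,t,u}} V2={{q},{s},{t},{p,q},{p,s},{q,r},{q,s},{q,t},{q,u},{r,s},{s,t},{s,u},{t,u},{p,q,r},{p,s,u},{q,t,u},{s,t,u}} V3={{s},{t},{u},{p,s},{p,u},{q,s},{q,t},{q,u},{r,s},{r,u},{s,t},{s,u},{t,u},{p,s,u},{q,t,u},{s,t,u}}
  V12={{q},{s},{p,q},{p,s},{q,r},{q,s},{q,t},{q,u},{r,s},{s,t},{s,u},{p,q,r},{p,s,u},{q,t,u},{s,t,u}} V13={{s},{p,s},{p,u},{q,s},{q,t},{q,u},{r,s},{r,u},{s,t},{s,u},{p,s,u},{q,t,u},{s,t,u}} V23={{s},{t},{p,s},{q,s},{q,t},{q,u},{r,s},{s,t},{s,u},{t,u},{p,s,u},{q,t,u},{s,t,u}}
  V123={{s},{p,s},{q,s},{q,t},{q,u},{r,s},{s,t},{s,u},{p,s,u},{q,t,u},{s,t,u}}
components per intersection:
  V1: {{p},{q},{r},{s},{p,q},{p,r},{p,s},{p,u},{q,r},{q,s},{q,t},{q,u},{r,s},{r,u},{s,t},{s,u},{p,q,r},{p,s,u},{q,t,u},{s,t,u}}
  V2: {{q},{s},{t},{p,q},{p,s},{q,r},{q,s},{q,t},{q,u},{r,s},{s,t},{s,u},{t,u},{p,q,r},{p,s,u},{q,t,u},{s,t,u}}
  V3: {{s},{t},{u},{p,s},{p,u},{q,s},{q,t},{q,u},{r,s},{r,u},{s,t},{s,u},{t,u},{p,s,u},{q,t,u},{s,t,u}}
  V12: {{q},{s},{p,q},{p,s},{q,r},{q,s},{q,t},{q,u},{r,s},{s,t},{s,u},{p,q,r},{p,s,u},{q,t,u},{s,t,u}}
  V13: {{s},{p,s},{p,u},{q,s},{r,s},{s,t},{s,u},{p,s,u},{s,t,u}} {{q,t},{q,u},{q,t,u}} {{r,u}}
  V23: {{s},{t},{p,s},{q,s},{q,t},{q,u},{r,s},{s,t},{s,u},{t,u},{p,s,u},{q,t,u},{s,t,u}}
  V123: {{s},{p,s},{q,s},{r,s},{s,t},{s,u},{p,s,u},{s,t,u}} {{q,t},{q,u},{q,t,u}}
C dims 3,5,2; δ0: rk 2, SNF 1^2; δ1: rk 2, SNF 1^2
Ȟ^0: (3−2)−0=1 ⇒ Z
Ȟ^1: (5−2)−2=1 ⇒ Z
Ȟ^2: (2−0)−2=0 ⇒ 0

Ȟ^0 ≅ Z, Ȟ^1 ≅ Z, Ȟ^2 ≅ 0


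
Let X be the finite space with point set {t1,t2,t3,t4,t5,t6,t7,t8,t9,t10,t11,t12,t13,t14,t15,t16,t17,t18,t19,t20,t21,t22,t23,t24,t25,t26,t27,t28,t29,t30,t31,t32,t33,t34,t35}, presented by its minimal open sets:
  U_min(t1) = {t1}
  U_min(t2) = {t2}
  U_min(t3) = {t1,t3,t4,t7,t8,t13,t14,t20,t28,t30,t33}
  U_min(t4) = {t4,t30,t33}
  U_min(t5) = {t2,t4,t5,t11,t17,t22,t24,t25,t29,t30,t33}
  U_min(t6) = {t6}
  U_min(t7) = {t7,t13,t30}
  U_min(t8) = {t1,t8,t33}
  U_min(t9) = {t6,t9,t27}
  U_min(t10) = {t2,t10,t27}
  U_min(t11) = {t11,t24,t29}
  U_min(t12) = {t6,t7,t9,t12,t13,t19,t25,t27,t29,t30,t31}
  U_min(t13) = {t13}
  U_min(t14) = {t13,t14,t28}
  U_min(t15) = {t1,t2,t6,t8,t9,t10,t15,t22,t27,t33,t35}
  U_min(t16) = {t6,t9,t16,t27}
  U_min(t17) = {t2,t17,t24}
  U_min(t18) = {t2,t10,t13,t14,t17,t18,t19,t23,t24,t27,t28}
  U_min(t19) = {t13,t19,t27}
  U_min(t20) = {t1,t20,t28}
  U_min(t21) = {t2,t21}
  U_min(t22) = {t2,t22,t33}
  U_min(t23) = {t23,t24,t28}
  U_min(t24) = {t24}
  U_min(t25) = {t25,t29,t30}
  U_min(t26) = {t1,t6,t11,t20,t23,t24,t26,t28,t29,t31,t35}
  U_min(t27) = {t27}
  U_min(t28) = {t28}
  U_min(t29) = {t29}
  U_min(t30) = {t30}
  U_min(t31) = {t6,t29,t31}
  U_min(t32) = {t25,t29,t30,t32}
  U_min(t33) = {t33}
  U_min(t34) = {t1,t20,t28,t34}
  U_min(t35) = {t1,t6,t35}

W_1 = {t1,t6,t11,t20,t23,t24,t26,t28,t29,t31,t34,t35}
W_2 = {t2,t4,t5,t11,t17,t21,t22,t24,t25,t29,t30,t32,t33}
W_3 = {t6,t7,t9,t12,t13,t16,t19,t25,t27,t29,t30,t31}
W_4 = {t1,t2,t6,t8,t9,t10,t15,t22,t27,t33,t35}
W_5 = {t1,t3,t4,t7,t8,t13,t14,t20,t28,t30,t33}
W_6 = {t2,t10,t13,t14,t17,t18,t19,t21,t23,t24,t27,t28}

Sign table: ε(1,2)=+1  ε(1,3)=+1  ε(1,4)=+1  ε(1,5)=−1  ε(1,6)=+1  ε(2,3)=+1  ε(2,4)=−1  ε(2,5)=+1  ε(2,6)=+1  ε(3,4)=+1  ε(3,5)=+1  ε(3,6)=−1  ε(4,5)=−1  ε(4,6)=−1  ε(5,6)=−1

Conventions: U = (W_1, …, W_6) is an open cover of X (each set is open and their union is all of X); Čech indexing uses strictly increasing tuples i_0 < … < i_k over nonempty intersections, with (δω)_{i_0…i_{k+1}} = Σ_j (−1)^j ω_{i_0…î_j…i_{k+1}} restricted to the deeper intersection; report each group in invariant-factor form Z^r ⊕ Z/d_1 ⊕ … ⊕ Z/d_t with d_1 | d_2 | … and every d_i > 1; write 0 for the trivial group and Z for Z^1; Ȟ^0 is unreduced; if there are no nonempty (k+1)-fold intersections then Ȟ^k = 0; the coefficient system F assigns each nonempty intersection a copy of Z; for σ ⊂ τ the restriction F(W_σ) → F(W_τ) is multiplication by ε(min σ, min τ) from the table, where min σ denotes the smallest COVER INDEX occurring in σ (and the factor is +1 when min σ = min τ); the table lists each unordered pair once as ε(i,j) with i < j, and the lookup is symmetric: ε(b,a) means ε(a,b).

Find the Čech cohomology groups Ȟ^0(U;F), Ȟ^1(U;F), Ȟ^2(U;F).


nerve simplices:
  W12={t11,t24,t29} W13={t6,t29,t31} W14={t1,t6,t35} W15={t1,t20,t28} W16={t23,t24,t28} W23={t25,t29,t30} W24={t2,t22,t33} W25={t4,t30,t33} W26={t2,t17,t21,t24} W34={t6,t9,t27} W35={t7,t13,t30} W36={t13,t19,t27} W45={t1,t8,t33} W46={t2,t10,t27} W56={t13,t14,t28}
  W123={t29} W126={t24} W134={t6} W145={t1} W156={t28} W235={t30} W245={t33} W246={t2} W346={t27} W356={t13}
C dims 6,15,10; δ0: rk 6, SNF 1^5·2; δ1: rk 9, SNF 1^9
degree 0: 6−6−0 = 0 → Ȟ^0 ≅ 0
degree 1: 15−9−6 = 0 plus torsion [2] → Ȟ^1 ≅ Z/2
degree 2: 10−0−9 = 1 → Ȟ^2 ≅ Z

Ȟ^0(U;F) ≅ 0, Ȟ^1(U;F) ≅ Z/2 and Ȟ^2(U;F) ≅ Z


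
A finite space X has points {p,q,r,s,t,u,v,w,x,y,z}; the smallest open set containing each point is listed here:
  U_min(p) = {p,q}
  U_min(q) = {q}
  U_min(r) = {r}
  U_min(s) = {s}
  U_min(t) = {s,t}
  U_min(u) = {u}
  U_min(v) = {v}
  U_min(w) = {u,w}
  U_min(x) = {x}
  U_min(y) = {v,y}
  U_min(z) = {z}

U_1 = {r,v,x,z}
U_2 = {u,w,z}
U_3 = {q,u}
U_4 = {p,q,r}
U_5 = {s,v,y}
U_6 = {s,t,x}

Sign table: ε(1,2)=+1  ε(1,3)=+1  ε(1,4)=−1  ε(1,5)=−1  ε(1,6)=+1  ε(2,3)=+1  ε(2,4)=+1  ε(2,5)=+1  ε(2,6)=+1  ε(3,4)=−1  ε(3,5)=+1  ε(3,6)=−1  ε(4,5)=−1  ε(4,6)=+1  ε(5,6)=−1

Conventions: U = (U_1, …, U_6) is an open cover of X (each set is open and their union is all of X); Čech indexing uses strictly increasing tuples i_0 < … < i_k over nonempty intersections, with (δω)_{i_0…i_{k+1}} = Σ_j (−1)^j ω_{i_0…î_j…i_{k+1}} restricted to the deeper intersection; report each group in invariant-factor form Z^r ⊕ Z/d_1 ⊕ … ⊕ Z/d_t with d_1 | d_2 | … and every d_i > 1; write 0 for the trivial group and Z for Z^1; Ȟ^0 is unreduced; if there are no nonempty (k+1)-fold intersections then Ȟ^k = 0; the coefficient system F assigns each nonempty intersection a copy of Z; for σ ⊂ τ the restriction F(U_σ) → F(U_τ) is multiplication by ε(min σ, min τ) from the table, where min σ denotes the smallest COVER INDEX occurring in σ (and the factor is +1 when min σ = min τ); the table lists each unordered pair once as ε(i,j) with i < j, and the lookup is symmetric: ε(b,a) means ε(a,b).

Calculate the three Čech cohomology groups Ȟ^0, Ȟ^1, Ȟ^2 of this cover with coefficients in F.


Ȟ^0 = Z, Ȟ^1 = Z^2, Ȟ^2 = 0

nonempty overlaps:
  U12={z} U14={r} U15={v} U16={x} U23={u} U34={q} U56={s}
C dims 6,7; δ0: rk 5, SNF 1^5
degree 0: 6−5−0 = 1 → Ȟ^0 ≅ Z
degree 1: 7−0−5 = 2 → Ȟ^1 ≅ Z^2
degree 2: 0−0−0 = 0 → Ȟ^2 ≅ 0


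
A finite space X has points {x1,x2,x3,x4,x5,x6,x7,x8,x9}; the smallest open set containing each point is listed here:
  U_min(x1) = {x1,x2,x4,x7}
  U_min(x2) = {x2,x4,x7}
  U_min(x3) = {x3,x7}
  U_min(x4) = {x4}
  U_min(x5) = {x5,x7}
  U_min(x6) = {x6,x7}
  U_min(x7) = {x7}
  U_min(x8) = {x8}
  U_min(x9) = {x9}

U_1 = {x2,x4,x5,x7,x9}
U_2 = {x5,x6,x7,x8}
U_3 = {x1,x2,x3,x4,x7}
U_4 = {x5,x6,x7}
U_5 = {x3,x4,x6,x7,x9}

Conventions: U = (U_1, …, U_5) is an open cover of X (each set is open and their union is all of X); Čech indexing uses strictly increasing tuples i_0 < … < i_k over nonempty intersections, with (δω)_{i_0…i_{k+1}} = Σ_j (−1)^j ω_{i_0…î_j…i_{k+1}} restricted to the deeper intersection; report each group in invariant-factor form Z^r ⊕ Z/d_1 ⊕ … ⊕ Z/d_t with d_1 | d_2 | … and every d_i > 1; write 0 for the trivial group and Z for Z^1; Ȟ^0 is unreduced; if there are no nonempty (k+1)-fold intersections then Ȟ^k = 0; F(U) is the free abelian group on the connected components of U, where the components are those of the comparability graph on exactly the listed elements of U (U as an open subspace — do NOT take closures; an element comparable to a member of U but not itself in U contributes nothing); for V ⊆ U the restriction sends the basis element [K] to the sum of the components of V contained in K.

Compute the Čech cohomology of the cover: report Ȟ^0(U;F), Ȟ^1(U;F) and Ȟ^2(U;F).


nonempty overlaps:
  U12={x5,x7} U13={x2,x4,x7} U14={x5,x7} U15={x4,x7,x9} U23={x7} U24={x5,x6,x7} U25={x6,x7} U34={x7} U35={x3,x4,x7} U45={x6,x7}
  U123={x7} U124={x5,x7} U125={x7} U134={x7} U135={x4,x7} U145={x7} U234={x7} U235={x7} U245={x6,x7} U345={x7}
  U1234={x7} U1235={x7} U1245={x7} U1345={x7} U2345={x7}
  U12345={x7}
components per intersection:
  U1: {x2,x4,x5,x7} {x9}
  U2: {x5,x6,x7} {x8}
  U3: {x1,x2,x3,x4,x7}
  U4: {x5,x6,x7}
  U5: {x3,x6,x7} {x4} {x9}
  U12: {x5,x7}
  U13: {x2,x4,x7}
  U14: {x5,x7}
  U15: {x4} {x7} {x9}
  U23: {x7}
  U24: {x5,x6,x7}
  U25: {x6,x7}
  U34: {x7}
  U35: {x3,x7} {x4}
  U45: {x6,x7}
  U123: {x7}
  U124: {x5,x7}
  U125: {x7}
  U134: {x7}
  U135: {x4} {x7}
  U145: {x7}
  U234: {x7}
  U235: {x7}
  U245: {x6,x7}
  U345: {x7}
  U1234: {x7}
  U1235: {x7}
  U1245: {x7}
  U1345: {x7}
  U2345: {x7}
  U12345: {x7}
C dims 9,13,11,5; δ0: rk 6, SNF 1^6; δ1: rk 7, SNF 1^7; δ2: rk 4, SNF 1^4
degree 0: 9−6−0 = 3 → Ȟ^0 ≅ Z^3
degree 1: 13−7−6 = 0 → Ȟ^1 ≅ 0
degree 2: 11−4−7 = 0 → Ȟ^2 ≅ 0

Ȟ^0 = Z^3, Ȟ^1 = 0, Ȟ^2 = 0
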